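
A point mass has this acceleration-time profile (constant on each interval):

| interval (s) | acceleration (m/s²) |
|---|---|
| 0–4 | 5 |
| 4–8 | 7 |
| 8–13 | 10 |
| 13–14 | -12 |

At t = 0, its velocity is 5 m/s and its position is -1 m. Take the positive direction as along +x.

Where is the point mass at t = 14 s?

On each constant-a segment, Δv = aΔt and Δx = v₀Δt + ½aΔt²; chain segment to segment.
0–4 s: v starts 5 m/s; Δx = 5·4 + ½·5·4² = 60 m; v ends 25 m/s.
4–8 s: v starts 25 m/s; Δx = 25·4 + ½·7·4² = 156 m; v ends 53 m/s.
8–13 s: v starts 53 m/s; Δx = 53·5 + ½·10·5² = 390 m; v ends 103 m/s.
13–14 s: v starts 103 m/s; Δx = 103·1 + ½·-12·1² = 97 m; v ends 91 m/s.
x(14) = -1 + Σ Δx = 702 m.

702 m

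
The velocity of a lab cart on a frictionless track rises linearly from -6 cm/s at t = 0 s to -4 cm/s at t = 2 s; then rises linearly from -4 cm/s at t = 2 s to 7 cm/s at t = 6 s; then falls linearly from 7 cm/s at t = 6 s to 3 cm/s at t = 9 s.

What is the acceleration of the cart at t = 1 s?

Acceleration is the slope of the v-t graph on 0–2 s: (-4 − -6)/(2 − 0) = 1 cm/s².

1 cm/s²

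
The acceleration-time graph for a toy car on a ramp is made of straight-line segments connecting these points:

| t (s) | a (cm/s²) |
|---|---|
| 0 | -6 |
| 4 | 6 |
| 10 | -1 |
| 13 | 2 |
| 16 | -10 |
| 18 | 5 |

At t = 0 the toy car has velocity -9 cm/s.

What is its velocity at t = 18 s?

-9.5 cm/s

Δv equals the area under the a-t graph; then v = v₀ + Δv.
0–4 s: ½(-6 + 6)(4) = 0 cm/s
4–10 s: ½(6 + -1)(6) = 15 cm/s
10–13 s: ½(-1 + 2)(3) = 1.5 cm/s
13–16 s: ½(2 + -10)(3) = -12 cm/s
16–18 s: ½(-10 + 5)(2) = -5 cm/s
Δv = -0.5 cm/s, so v(18) = -9 + (-0.5) = -9.5 cm/s.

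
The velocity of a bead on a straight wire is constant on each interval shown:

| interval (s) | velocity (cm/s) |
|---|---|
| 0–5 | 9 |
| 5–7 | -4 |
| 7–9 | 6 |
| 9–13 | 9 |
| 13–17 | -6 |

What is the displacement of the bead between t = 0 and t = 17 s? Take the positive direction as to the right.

Displacement is the signed area under the v-t curve.
0–5 s: 9 × 5 = 45 cm
5–7 s: -4 × 2 = -8 cm
7–9 s: 6 × 2 = 12 cm
9–13 s: 9 × 4 = 36 cm
13–17 s: -6 × 4 = -24 cm
Net displacement = 61 cm

61 cm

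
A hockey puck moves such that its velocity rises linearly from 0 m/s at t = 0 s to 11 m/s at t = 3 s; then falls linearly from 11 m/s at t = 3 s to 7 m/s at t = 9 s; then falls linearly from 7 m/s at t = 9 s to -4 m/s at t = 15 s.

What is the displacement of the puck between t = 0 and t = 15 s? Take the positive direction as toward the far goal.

79.5 m

Net displacement equals the area under the velocity-time graph (areas below the axis count negative).
0–3 s: ½(0 + 11)(3) = 16.5 m
3–9 s: ½(11 + 7)(6) = 54 m
9–15 s: ½(7 + -4)(6) = 9 m
Net displacement = 79.5 m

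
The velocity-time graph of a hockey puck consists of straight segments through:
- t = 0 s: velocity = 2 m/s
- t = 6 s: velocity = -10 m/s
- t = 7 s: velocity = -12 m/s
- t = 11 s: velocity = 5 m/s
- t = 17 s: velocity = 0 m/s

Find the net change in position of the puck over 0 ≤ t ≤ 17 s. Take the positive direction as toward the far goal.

Displacement is the signed area under the v-t curve.
0–6 s: ½(2 + -10)(6) = -24 m
6–7 s: ½(-10 + -12)(1) = -11 m
7–11 s: ½(-12 + 5)(4) = -14 m
11–17 s: ½(5 + 0)(6) = 15 m
Net displacement = -34 m

-34 m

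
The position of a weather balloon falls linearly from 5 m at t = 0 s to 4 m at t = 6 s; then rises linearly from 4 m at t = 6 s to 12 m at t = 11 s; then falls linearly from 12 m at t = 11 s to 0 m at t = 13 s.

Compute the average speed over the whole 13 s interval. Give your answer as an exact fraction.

21/13 m/s

Average speed = (total path length)/(elapsed time); on a piecewise-linear x-t graph the path length is Σ|Δx|.
0–6 s: |Δx| = |4 − 5| = 1 m
6–11 s: |Δx| = |12 − 4| = 8 m
11–13 s: |Δx| = |0 − 12| = 12 m
Total path = 21 m; average speed = 21/13 = 21/13 m/s.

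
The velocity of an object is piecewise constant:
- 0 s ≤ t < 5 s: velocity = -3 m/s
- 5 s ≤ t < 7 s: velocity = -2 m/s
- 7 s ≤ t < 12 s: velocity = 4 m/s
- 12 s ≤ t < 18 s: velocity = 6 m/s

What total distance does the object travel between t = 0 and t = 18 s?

75 m

Distance (not displacement) is the total path length: add the absolute areas under v-t.
0–5 s: |-3| × 5 = 15 m
5–7 s: |-2| × 2 = 4 m
7–12 s: |4| × 5 = 20 m
12–18 s: |6| × 6 = 36 m
Total distance = 75 m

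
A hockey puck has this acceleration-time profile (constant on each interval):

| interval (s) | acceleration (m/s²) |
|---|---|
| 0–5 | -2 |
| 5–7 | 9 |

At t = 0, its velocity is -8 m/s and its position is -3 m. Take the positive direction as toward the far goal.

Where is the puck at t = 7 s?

-86 m

On each constant-a segment, Δv = aΔt and Δx = v₀Δt + ½aΔt²; chain segment to segment.
0–5 s: v starts -8 m/s; Δx = -8·5 + ½·-2·5² = -65 m; v ends -18 m/s.
5–7 s: v starts -18 m/s; Δx = -18·2 + ½·9·2² = -18 m; v ends 0 m/s.
x(7) = -3 + Σ Δx = -86 m.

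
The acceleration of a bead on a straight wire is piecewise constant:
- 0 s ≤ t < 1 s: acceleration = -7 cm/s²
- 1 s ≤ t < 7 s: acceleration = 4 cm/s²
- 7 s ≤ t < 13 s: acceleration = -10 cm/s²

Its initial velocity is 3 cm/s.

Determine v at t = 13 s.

-40 cm/s

Δv equals the area under the a-t graph; then v = v₀ + Δv.
0–1 s: -7 × 1 = -7 cm/s
1–7 s: 4 × 6 = 24 cm/s
7–13 s: -10 × 6 = -60 cm/s
Δv = -43 cm/s, so v(13) = 3 + (-43) = -40 cm/s.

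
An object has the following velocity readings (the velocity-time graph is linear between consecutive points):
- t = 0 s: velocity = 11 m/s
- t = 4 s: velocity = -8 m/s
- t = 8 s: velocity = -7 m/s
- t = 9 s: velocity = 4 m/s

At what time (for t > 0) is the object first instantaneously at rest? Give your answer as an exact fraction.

v changes sign on 0–4 s (from 11 to -8); the graph is linear there, so v = 0 at t = 0 + (-11)·(4 − 0)/(-8 − 11) = 44/19 s.

t = 44/19 s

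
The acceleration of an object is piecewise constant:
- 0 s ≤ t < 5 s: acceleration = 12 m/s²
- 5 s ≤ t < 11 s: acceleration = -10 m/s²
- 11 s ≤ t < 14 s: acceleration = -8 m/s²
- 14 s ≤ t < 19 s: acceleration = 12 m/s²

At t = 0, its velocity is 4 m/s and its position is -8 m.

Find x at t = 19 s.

On each constant-a segment, Δv = aΔt and Δx = v₀Δt + ½aΔt²; chain segment to segment.
0–5 s: v starts 4 m/s; Δx = 4·5 + ½·12·5² = 170 m; v ends 64 m/s.
5–11 s: v starts 64 m/s; Δx = 64·6 + ½·-10·6² = 204 m; v ends 4 m/s.
11–14 s: v starts 4 m/s; Δx = 4·3 + ½·-8·3² = -24 m; v ends -20 m/s.
14–19 s: v starts -20 m/s; Δx = -20·5 + ½·12·5² = 50 m; v ends 40 m/s.
x(19) = -8 + Σ Δx = 392 m.

392 m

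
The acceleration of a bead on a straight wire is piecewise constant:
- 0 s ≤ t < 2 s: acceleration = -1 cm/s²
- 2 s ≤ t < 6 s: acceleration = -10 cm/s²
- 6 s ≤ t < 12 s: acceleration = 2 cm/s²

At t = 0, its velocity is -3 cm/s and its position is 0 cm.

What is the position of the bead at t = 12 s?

-342 cm

On each constant-a segment, Δv = aΔt and Δx = v₀Δt + ½aΔt²; chain segment to segment.
0–2 s: v starts -3 cm/s; Δx = -3·2 + ½·-1·2² = -8 cm; v ends -5 cm/s.
2–6 s: v starts -5 cm/s; Δx = -5·4 + ½·-10·4² = -100 cm; v ends -45 cm/s.
6–12 s: v starts -45 cm/s; Δx = -45·6 + ½·2·6² = -234 cm; v ends -33 cm/s.
x(12) = 0 + Σ Δx = -342 cm.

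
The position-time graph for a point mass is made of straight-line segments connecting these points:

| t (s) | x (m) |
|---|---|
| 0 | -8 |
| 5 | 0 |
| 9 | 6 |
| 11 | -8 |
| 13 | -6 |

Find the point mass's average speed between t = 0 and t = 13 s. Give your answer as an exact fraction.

30/13 m/s

Average speed = (total path length)/(elapsed time); on a piecewise-linear x-t graph the path length is Σ|Δx|.
0–5 s: |Δx| = |0 − -8| = 8 m
5–9 s: |Δx| = |6 − 0| = 6 m
9–11 s: |Δx| = |-8 − 6| = 14 m
11–13 s: |Δx| = |-6 − -8| = 2 m
Total path = 30 m; average speed = 30/13 = 30/13 m/s.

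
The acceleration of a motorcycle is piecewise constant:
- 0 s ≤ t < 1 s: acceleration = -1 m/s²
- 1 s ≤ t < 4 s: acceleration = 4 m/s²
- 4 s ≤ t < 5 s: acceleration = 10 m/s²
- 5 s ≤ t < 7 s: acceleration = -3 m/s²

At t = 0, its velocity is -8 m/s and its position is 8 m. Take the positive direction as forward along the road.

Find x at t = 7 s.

On each constant-a segment, Δv = aΔt and Δx = v₀Δt + ½aΔt²; chain segment to segment.
0–1 s: v starts -8 m/s; Δx = -8·1 + ½·-1·1² = -8.5 m; v ends -9 m/s.
1–4 s: v starts -9 m/s; Δx = -9·3 + ½·4·3² = -9 m; v ends 3 m/s.
4–5 s: v starts 3 m/s; Δx = 3·1 + ½·10·1² = 8 m; v ends 13 m/s.
5–7 s: v starts 13 m/s; Δx = 13·2 + ½·-3·2² = 20 m; v ends 7 m/s.
x(7) = 8 + Σ Δx = 18.5 m.

18.5 m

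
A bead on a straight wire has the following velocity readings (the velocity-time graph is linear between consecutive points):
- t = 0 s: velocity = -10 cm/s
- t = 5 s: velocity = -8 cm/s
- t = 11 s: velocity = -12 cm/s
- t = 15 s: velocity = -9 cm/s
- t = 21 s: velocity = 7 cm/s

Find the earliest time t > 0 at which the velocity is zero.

t = 18.375 s

v changes sign on 15–21 s (from -9 to 7); the graph is linear there, so v = 0 at t = 15 + (9)·(21 − 15)/(7 − -9) = 18.375 s.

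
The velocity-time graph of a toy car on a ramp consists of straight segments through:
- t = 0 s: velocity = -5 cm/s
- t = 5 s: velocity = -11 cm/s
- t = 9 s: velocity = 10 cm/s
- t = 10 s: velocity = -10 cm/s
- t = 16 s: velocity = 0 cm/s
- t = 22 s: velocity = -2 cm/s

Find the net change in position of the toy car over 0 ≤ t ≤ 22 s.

Net displacement equals the area under the velocity-time graph (areas below the axis count negative).
0–5 s: ½(-5 + -11)(5) = -40 cm
5–9 s: ½(-11 + 10)(4) = -2 cm
9–10 s: ½(10 + -10)(1) = 0 cm
10–16 s: ½(-10 + 0)(6) = -30 cm
16–22 s: ½(0 + -2)(6) = -6 cm
Net displacement = -78 cm

-78 cm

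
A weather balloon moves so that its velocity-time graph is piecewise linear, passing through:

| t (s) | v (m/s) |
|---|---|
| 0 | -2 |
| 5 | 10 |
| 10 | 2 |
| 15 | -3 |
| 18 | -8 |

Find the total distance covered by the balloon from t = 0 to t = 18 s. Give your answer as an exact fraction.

Total distance travelled is ∫|v| dt — sum the magnitudes of each area piece.
0–5 s: v = 0 at t = 5/6 s; triangle areas 5/6 + 125/6 = 65/3 m
5–10 s: |½(10 + 2)(5)| = 30 m
10–15 s: v = 0 at t = 12 s; triangle areas 2 + 4.5 = 6.5 m
15–18 s: |½(-3 + -8)(3)| = 16.5 m
Total distance = 224/3 m

224/3 m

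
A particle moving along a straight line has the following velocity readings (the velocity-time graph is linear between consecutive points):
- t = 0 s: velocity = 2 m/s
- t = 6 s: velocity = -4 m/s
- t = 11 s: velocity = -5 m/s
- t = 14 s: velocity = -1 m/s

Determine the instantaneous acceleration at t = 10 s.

Acceleration is the slope of the v-t graph on 6–11 s: (-5 − -4)/(11 − 6) = -0.2 m/s².

-0.2 m/s²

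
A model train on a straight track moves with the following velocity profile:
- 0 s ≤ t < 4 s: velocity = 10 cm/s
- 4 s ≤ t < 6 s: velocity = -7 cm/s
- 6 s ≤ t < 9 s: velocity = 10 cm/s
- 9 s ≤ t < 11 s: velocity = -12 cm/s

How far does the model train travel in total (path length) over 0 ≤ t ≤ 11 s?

108 cm

Total distance travelled is ∫|v| dt — sum the magnitudes of each area piece.
0–4 s: |10| × 4 = 40 cm
4–6 s: |-7| × 2 = 14 cm
6–9 s: |10| × 3 = 30 cm
9–11 s: |-12| × 2 = 24 cm
Total distance = 108 cm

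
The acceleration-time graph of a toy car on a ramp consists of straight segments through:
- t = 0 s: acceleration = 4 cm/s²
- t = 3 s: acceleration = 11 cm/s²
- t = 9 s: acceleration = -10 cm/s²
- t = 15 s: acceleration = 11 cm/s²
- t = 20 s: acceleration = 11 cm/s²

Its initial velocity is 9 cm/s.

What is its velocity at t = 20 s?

Δv equals the area under the a-t graph; then v = v₀ + Δv.
0–3 s: ½(4 + 11)(3) = 22.5 cm/s
3–9 s: ½(11 + -10)(6) = 3 cm/s
9–15 s: ½(-10 + 11)(6) = 3 cm/s
15–20 s: 11 × 5 = 55 cm/s
Δv = 83.5 cm/s, so v(20) = 9 + (83.5) = 92.5 cm/s.

92.5 cm/s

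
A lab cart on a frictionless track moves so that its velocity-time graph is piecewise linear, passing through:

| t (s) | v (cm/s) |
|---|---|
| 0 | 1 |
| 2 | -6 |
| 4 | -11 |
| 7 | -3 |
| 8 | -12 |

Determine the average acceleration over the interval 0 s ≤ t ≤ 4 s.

-3 cm/s²

Average acceleration = Δv/Δt = (-11 − 1)/(4 − 0) = -3 cm/s².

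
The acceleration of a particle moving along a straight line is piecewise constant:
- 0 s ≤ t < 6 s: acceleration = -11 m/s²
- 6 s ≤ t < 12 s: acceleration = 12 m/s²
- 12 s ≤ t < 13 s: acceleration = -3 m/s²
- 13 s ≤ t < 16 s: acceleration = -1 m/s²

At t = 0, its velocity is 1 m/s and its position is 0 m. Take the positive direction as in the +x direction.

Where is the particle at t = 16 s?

On each constant-a segment, Δv = aΔt and Δx = v₀Δt + ½aΔt²; chain segment to segment.
0–6 s: v starts 1 m/s; Δx = 1·6 + ½·-11·6² = -192 m; v ends -65 m/s.
6–12 s: v starts -65 m/s; Δx = -65·6 + ½·12·6² = -174 m; v ends 7 m/s.
12–13 s: v starts 7 m/s; Δx = 7·1 + ½·-3·1² = 5.5 m; v ends 4 m/s.
13–16 s: v starts 4 m/s; Δx = 4·3 + ½·-1·3² = 7.5 m; v ends 1 m/s.
x(16) = 0 + Σ Δx = -353 m.

-353 m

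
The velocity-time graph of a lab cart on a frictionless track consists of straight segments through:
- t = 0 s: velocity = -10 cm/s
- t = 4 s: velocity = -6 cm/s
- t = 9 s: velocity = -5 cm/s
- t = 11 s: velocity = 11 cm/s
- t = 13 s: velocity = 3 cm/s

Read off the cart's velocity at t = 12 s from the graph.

On 11–13 s the graph is linear from 11 to 3 cm/s: v(12) = 11 + (3 − 11)·(12 − 11)/(13 − 11) = 7 cm/s.

7 cm/s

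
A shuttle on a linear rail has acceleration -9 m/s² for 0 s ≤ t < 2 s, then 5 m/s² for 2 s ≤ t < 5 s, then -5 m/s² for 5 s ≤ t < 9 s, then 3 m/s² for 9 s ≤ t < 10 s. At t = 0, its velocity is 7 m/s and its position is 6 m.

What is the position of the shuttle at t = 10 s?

On each constant-a segment, Δv = aΔt and Δx = v₀Δt + ½aΔt²; chain segment to segment.
0–2 s: v starts 7 m/s; Δx = 7·2 + ½·-9·2² = -4 m; v ends -11 m/s.
2–5 s: v starts -11 m/s; Δx = -11·3 + ½·5·3² = -10.5 m; v ends 4 m/s.
5–9 s: v starts 4 m/s; Δx = 4·4 + ½·-5·4² = -24 m; v ends -16 m/s.
9–10 s: v starts -16 m/s; Δx = -16·1 + ½·3·1² = -14.5 m; v ends -13 m/s.
x(10) = 6 + Σ Δx = -47 m.

-47 m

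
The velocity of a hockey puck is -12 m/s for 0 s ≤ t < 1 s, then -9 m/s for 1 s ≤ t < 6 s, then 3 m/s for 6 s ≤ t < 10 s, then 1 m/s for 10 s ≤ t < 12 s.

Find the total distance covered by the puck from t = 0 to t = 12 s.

71 m

Total distance travelled is ∫|v| dt — sum the magnitudes of each area piece.
0–1 s: |-12| × 1 = 12 m
1–6 s: |-9| × 5 = 45 m
6–10 s: |3| × 4 = 12 m
10–12 s: |1| × 2 = 2 m
Total distance = 71 m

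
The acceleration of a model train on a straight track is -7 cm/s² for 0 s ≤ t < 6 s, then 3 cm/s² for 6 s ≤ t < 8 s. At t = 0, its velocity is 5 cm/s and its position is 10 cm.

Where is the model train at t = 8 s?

-154 cm

On each constant-a segment, Δv = aΔt and Δx = v₀Δt + ½aΔt²; chain segment to segment.
0–6 s: v starts 5 cm/s; Δx = 5·6 + ½·-7·6² = -96 cm; v ends -37 cm/s.
6–8 s: v starts -37 cm/s; Δx = -37·2 + ½·3·2² = -68 cm; v ends -31 cm/s.
x(8) = 10 + Σ Δx = -154 cm.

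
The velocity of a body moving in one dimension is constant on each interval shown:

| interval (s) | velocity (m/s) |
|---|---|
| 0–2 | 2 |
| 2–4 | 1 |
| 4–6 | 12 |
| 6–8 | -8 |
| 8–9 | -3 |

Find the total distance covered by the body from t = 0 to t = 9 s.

Distance (not displacement) is the total path length: add the absolute areas under v-t.
0–2 s: |2| × 2 = 4 m
2–4 s: |1| × 2 = 2 m
4–6 s: |12| × 2 = 24 m
6–8 s: |-8| × 2 = 16 m
8–9 s: |-3| × 1 = 3 m
Total distance = 49 m

49 m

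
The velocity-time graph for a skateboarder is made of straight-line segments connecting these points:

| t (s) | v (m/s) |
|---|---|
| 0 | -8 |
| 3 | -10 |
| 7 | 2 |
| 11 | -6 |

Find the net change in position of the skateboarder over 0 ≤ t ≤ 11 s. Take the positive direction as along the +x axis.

Net displacement equals the area under the velocity-time graph (areas below the axis count negative).
0–3 s: ½(-8 + -10)(3) = -27 m
3–7 s: ½(-10 + 2)(4) = -16 m
7–11 s: ½(2 + -6)(4) = -8 m
Net displacement = -51 m

-51 m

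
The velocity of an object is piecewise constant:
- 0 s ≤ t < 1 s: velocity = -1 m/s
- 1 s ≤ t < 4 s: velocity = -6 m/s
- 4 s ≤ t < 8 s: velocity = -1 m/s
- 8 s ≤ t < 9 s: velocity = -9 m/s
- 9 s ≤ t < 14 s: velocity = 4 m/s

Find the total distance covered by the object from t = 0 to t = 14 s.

52 m

Total distance travelled is ∫|v| dt — sum the magnitudes of each area piece.
0–1 s: |-1| × 1 = 1 m
1–4 s: |-6| × 3 = 18 m
4–8 s: |-1| × 4 = 4 m
8–9 s: |-9| × 1 = 9 m
9–14 s: |4| × 5 = 20 m
Total distance = 52 m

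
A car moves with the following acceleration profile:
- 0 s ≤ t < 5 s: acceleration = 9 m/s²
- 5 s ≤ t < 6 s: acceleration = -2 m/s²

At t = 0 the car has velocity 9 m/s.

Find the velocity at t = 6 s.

52 m/s

Δv equals the area under the a-t graph; then v = v₀ + Δv.
0–5 s: 9 × 5 = 45 m/s
5–6 s: -2 × 1 = -2 m/s
Δv = 43 m/s, so v(6) = 9 + (43) = 52 m/s.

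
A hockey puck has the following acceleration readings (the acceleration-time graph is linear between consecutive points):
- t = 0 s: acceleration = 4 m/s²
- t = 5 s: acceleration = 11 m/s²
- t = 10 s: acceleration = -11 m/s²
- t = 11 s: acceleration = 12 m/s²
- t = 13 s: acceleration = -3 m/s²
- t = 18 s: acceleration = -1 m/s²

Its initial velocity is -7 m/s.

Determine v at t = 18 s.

Δv equals the area under the a-t graph; then v = v₀ + Δv.
0–5 s: ½(4 + 11)(5) = 37.5 m/s
5–10 s: ½(11 + -11)(5) = 0 m/s
10–11 s: ½(-11 + 12)(1) = 0.5 m/s
11–13 s: ½(12 + -3)(2) = 9 m/s
13–18 s: ½(-3 + -1)(5) = -10 m/s
Δv = 37 m/s, so v(18) = -7 + (37) = 30 m/s.

30 m/s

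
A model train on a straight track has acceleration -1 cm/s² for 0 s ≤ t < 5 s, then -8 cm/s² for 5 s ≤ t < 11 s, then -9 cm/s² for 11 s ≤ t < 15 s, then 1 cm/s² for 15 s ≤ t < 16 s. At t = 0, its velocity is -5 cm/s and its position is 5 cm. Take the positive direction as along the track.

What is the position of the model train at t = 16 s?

On each constant-a segment, Δv = aΔt and Δx = v₀Δt + ½aΔt²; chain segment to segment.
0–5 s: v starts -5 cm/s; Δx = -5·5 + ½·-1·5² = -37.5 cm; v ends -10 cm/s.
5–11 s: v starts -10 cm/s; Δx = -10·6 + ½·-8·6² = -204 cm; v ends -58 cm/s.
11–15 s: v starts -58 cm/s; Δx = -58·4 + ½·-9·4² = -304 cm; v ends -94 cm/s.
15–16 s: v starts -94 cm/s; Δx = -94·1 + ½·1·1² = -93.5 cm; v ends -93 cm/s.
x(16) = 5 + Σ Δx = -634 cm.

-634 cm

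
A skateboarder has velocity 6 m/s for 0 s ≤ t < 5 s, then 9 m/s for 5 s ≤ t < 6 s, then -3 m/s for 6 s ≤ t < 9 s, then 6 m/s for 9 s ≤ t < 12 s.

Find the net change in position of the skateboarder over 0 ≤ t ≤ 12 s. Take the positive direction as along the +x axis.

48 m

Displacement is the signed area under the v-t curve.
0–5 s: 6 × 5 = 30 m
5–6 s: 9 × 1 = 9 m
6–9 s: -3 × 3 = -9 m
9–12 s: 6 × 3 = 18 m
Net displacement = 48 m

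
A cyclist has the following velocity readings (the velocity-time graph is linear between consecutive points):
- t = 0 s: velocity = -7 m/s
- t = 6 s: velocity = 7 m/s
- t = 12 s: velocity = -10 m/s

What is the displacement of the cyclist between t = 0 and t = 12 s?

Displacement is the signed area under the v-t curve.
0–6 s: ½(-7 + 7)(6) = 0 m
6–12 s: ½(7 + -10)(6) = -9 m
Net displacement = -9 m

-9 m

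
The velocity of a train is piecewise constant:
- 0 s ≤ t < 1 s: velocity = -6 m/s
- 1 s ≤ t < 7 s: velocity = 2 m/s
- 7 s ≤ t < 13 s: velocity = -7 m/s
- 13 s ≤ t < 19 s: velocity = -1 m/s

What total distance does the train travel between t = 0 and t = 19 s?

66 m

Distance (not displacement) is the total path length: add the absolute areas under v-t.
0–1 s: |-6| × 1 = 6 m
1–7 s: |2| × 6 = 12 m
7–13 s: |-7| × 6 = 42 m
13–19 s: |-1| × 6 = 6 m
Total distance = 66 m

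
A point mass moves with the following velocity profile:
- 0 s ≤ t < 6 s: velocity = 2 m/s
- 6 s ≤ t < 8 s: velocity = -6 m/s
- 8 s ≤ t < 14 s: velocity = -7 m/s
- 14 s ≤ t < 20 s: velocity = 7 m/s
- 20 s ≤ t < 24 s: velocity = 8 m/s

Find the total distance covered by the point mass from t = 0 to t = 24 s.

140 m

Total distance travelled is ∫|v| dt — sum the magnitudes of each area piece.
0–6 s: |2| × 6 = 12 m
6–8 s: |-6| × 2 = 12 m
8–14 s: |-7| × 6 = 42 m
14–20 s: |7| × 6 = 42 m
20–24 s: |8| × 4 = 32 m
Total distance = 140 m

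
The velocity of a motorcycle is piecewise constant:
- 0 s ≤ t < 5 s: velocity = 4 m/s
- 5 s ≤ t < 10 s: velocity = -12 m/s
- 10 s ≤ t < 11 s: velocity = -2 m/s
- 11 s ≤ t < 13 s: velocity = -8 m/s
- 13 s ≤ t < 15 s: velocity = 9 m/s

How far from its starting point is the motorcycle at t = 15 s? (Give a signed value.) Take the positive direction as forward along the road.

Net displacement equals the area under the velocity-time graph (areas below the axis count negative).
0–5 s: 4 × 5 = 20 m
5–10 s: -12 × 5 = -60 m
10–11 s: -2 × 1 = -2 m
11–13 s: -8 × 2 = -16 m
13–15 s: 9 × 2 = 18 m
Net displacement = -40 m

-40 m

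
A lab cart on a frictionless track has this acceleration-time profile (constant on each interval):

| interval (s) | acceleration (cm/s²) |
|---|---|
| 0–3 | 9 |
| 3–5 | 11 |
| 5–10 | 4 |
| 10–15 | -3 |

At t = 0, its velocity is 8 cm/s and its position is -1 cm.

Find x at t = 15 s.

838 cm

On each constant-a segment, Δv = aΔt and Δx = v₀Δt + ½aΔt²; chain segment to segment.
0–3 s: v starts 8 cm/s; Δx = 8·3 + ½·9·3² = 64.5 cm; v ends 35 cm/s.
3–5 s: v starts 35 cm/s; Δx = 35·2 + ½·11·2² = 92 cm; v ends 57 cm/s.
5–10 s: v starts 57 cm/s; Δx = 57·5 + ½·4·5² = 335 cm; v ends 77 cm/s.
10–15 s: v starts 77 cm/s; Δx = 77·5 + ½·-3·5² = 347.5 cm; v ends 62 cm/s.
x(15) = -1 + Σ Δx = 838 cm.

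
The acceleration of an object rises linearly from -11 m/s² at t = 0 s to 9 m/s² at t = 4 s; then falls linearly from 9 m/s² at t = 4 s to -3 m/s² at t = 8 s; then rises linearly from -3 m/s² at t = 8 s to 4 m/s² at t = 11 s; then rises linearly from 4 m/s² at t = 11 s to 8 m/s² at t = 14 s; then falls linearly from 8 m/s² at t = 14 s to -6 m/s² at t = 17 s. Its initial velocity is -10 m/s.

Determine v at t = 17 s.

20.5 m/s

Δv equals the area under the a-t graph; then v = v₀ + Δv.
0–4 s: ½(-11 + 9)(4) = -4 m/s
4–8 s: ½(9 + -3)(4) = 12 m/s
8–11 s: ½(-3 + 4)(3) = 1.5 m/s
11–14 s: ½(4 + 8)(3) = 18 m/s
14–17 s: ½(8 + -6)(3) = 3 m/s
Δv = 30.5 m/s, so v(17) = -10 + (30.5) = 20.5 m/s.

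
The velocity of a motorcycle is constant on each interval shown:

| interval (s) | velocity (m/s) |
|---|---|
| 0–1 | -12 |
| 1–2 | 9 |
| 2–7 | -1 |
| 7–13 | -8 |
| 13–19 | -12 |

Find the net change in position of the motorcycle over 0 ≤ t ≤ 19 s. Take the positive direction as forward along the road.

Net displacement equals the area under the velocity-time graph (areas below the axis count negative).
0–1 s: -12 × 1 = -12 m
1–2 s: 9 × 1 = 9 m
2–7 s: -1 × 5 = -5 m
7–13 s: -8 × 6 = -48 m
13–19 s: -12 × 6 = -72 m
Net displacement = -128 m

-128 m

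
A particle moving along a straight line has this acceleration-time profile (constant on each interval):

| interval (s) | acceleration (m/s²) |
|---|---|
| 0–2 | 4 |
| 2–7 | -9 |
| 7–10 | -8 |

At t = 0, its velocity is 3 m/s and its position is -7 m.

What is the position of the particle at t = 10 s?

-188.5 m

On each constant-a segment, Δv = aΔt and Δx = v₀Δt + ½aΔt²; chain segment to segment.
0–2 s: v starts 3 m/s; Δx = 3·2 + ½·4·2² = 14 m; v ends 11 m/s.
2–7 s: v starts 11 m/s; Δx = 11·5 + ½·-9·5² = -57.5 m; v ends -34 m/s.
7–10 s: v starts -34 m/s; Δx = -34·3 + ½·-8·3² = -138 m; v ends -58 m/s.
x(10) = -7 + Σ Δx = -188.5 m.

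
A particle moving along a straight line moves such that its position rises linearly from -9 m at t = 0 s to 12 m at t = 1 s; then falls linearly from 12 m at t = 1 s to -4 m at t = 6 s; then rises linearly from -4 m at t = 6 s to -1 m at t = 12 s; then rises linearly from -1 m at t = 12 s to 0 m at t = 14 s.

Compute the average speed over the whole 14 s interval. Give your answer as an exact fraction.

41/14 m/s

Average speed = (total path length)/(elapsed time); on a piecewise-linear x-t graph the path length is Σ|Δx|.
0–1 s: |Δx| = |12 − -9| = 21 m
1–6 s: |Δx| = |-4 − 12| = 16 m
6–12 s: |Δx| = |-1 − -4| = 3 m
12–14 s: |Δx| = |0 − -1| = 1 m
Total path = 41 m; average speed = 41/14 = 41/14 m/s.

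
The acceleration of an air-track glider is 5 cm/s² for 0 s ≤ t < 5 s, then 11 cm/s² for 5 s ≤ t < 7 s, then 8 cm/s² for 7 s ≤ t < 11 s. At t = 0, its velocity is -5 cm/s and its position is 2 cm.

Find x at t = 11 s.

333.5 cm

On each constant-a segment, Δv = aΔt and Δx = v₀Δt + ½aΔt²; chain segment to segment.
0–5 s: v starts -5 cm/s; Δx = -5·5 + ½·5·5² = 37.5 cm; v ends 20 cm/s.
5–7 s: v starts 20 cm/s; Δx = 20·2 + ½·11·2² = 62 cm; v ends 42 cm/s.
7–11 s: v starts 42 cm/s; Δx = 42·4 + ½·8·4² = 232 cm; v ends 74 cm/s.
x(11) = 2 + Σ Δx = 333.5 cm.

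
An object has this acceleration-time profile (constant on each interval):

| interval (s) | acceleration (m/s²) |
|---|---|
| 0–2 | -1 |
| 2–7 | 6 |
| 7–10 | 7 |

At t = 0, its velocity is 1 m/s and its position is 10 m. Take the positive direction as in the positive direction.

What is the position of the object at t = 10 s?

On each constant-a segment, Δv = aΔt and Δx = v₀Δt + ½aΔt²; chain segment to segment.
0–2 s: v starts 1 m/s; Δx = 1·2 + ½·-1·2² = 0 m; v ends -1 m/s.
2–7 s: v starts -1 m/s; Δx = -1·5 + ½·6·5² = 70 m; v ends 29 m/s.
7–10 s: v starts 29 m/s; Δx = 29·3 + ½·7·3² = 118.5 m; v ends 50 m/s.
x(10) = 10 + Σ Δx = 198.5 m.

198.5 m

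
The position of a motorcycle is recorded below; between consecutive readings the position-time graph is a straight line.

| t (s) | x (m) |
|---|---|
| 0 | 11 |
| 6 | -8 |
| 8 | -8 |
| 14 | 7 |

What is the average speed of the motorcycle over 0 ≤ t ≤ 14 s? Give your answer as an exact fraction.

17/7 m/s

Average speed = (total path length)/(elapsed time); on a piecewise-linear x-t graph the path length is Σ|Δx|.
0–6 s: |Δx| = |-8 − 11| = 19 m
6–8 s: |Δx| = |-8 − -8| = 0 m
8–14 s: |Δx| = |7 − -8| = 15 m
Total path = 34 m; average speed = 34/14 = 17/7 m/s.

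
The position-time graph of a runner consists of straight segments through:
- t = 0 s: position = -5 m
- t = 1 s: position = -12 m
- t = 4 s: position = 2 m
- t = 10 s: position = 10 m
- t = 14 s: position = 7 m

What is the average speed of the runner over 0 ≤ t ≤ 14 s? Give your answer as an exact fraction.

Average speed = (total path length)/(elapsed time); on a piecewise-linear x-t graph the path length is Σ|Δx|.
0–1 s: |Δx| = |-12 − -5| = 7 m
1–4 s: |Δx| = |2 − -12| = 14 m
4–10 s: |Δx| = |10 − 2| = 8 m
10–14 s: |Δx| = |7 − 10| = 3 m
Total path = 32 m; average speed = 32/14 = 16/7 m/s.

16/7 m/s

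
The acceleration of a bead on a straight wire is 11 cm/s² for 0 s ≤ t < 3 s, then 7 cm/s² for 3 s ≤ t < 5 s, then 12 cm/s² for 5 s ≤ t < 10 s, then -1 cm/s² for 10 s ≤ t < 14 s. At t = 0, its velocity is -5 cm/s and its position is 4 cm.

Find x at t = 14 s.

On each constant-a segment, Δv = aΔt and Δx = v₀Δt + ½aΔt²; chain segment to segment.
0–3 s: v starts -5 cm/s; Δx = -5·3 + ½·11·3² = 34.5 cm; v ends 28 cm/s.
3–5 s: v starts 28 cm/s; Δx = 28·2 + ½·7·2² = 70 cm; v ends 42 cm/s.
5–10 s: v starts 42 cm/s; Δx = 42·5 + ½·12·5² = 360 cm; v ends 102 cm/s.
10–14 s: v starts 102 cm/s; Δx = 102·4 + ½·-1·4² = 400 cm; v ends 98 cm/s.
x(14) = 4 + Σ Δx = 868.5 cm.

868.5 cm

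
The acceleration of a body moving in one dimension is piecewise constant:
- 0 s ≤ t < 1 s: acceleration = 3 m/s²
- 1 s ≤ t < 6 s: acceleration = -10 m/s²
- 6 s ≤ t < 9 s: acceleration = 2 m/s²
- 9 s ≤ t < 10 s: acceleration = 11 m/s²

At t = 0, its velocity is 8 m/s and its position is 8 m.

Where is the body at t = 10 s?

On each constant-a segment, Δv = aΔt and Δx = v₀Δt + ½aΔt²; chain segment to segment.
0–1 s: v starts 8 m/s; Δx = 8·1 + ½·3·1² = 9.5 m; v ends 11 m/s.
1–6 s: v starts 11 m/s; Δx = 11·5 + ½·-10·5² = -70 m; v ends -39 m/s.
6–9 s: v starts -39 m/s; Δx = -39·3 + ½·2·3² = -108 m; v ends -33 m/s.
9–10 s: v starts -33 m/s; Δx = -33·1 + ½·11·1² = -27.5 m; v ends -22 m/s.
x(10) = 8 + Σ Δx = -188 m.

-188 m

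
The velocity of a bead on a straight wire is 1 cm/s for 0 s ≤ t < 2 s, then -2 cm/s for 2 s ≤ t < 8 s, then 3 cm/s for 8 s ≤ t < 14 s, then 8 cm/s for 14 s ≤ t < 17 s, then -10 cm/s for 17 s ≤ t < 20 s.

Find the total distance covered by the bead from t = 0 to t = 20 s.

Total distance travelled is ∫|v| dt — sum the magnitudes of each area piece.
0–2 s: |1| × 2 = 2 cm
2–8 s: |-2| × 6 = 12 cm
8–14 s: |3| × 6 = 18 cm
14–17 s: |8| × 3 = 24 cm
17–20 s: |-10| × 3 = 30 cm
Total distance = 86 cm

86 cm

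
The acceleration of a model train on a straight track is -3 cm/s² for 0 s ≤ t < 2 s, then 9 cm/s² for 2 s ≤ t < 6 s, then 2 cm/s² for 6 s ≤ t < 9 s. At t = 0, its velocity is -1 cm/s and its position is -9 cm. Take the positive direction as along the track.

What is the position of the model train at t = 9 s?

123 cm

On each constant-a segment, Δv = aΔt and Δx = v₀Δt + ½aΔt²; chain segment to segment.
0–2 s: v starts -1 cm/s; Δx = -1·2 + ½·-3·2² = -8 cm; v ends -7 cm/s.
2–6 s: v starts -7 cm/s; Δx = -7·4 + ½·9·4² = 44 cm; v ends 29 cm/s.
6–9 s: v starts 29 cm/s; Δx = 29·3 + ½·2·3² = 96 cm; v ends 35 cm/s.
x(9) = -9 + Σ Δx = 123 cm.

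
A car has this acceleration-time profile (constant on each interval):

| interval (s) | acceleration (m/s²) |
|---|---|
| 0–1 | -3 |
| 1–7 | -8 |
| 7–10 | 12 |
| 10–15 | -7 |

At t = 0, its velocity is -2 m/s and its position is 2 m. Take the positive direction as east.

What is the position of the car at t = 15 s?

-453 m

On each constant-a segment, Δv = aΔt and Δx = v₀Δt + ½aΔt²; chain segment to segment.
0–1 s: v starts -2 m/s; Δx = -2·1 + ½·-3·1² = -3.5 m; v ends -5 m/s.
1–7 s: v starts -5 m/s; Δx = -5·6 + ½·-8·6² = -174 m; v ends -53 m/s.
7–10 s: v starts -53 m/s; Δx = -53·3 + ½·12·3² = -105 m; v ends -17 m/s.
10–15 s: v starts -17 m/s; Δx = -17·5 + ½·-7·5² = -172.5 m; v ends -52 m/s.
x(15) = 2 + Σ Δx = -453 m.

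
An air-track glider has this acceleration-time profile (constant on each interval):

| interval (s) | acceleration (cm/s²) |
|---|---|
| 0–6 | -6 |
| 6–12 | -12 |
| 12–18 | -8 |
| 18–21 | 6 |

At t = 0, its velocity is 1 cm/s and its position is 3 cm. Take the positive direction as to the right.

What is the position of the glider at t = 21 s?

-1749 cm

On each constant-a segment, Δv = aΔt and Δx = v₀Δt + ½aΔt²; chain segment to segment.
0–6 s: v starts 1 cm/s; Δx = 1·6 + ½·-6·6² = -102 cm; v ends -35 cm/s.
6–12 s: v starts -35 cm/s; Δx = -35·6 + ½·-12·6² = -426 cm; v ends -107 cm/s.
12–18 s: v starts -107 cm/s; Δx = -107·6 + ½·-8·6² = -786 cm; v ends -155 cm/s.
18–21 s: v starts -155 cm/s; Δx = -155·3 + ½·6·3² = -438 cm; v ends -137 cm/s.
x(21) = 3 + Σ Δx = -1749 cm.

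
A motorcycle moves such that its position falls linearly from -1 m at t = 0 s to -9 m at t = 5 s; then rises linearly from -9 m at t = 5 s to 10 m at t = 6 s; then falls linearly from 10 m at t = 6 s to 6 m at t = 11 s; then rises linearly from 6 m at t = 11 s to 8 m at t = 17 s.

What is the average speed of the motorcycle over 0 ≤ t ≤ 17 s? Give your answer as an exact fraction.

Average speed = (total path length)/(elapsed time); on a piecewise-linear x-t graph the path length is Σ|Δx|.
0–5 s: |Δx| = |-9 − -1| = 8 m
5–6 s: |Δx| = |10 − -9| = 19 m
6–11 s: |Δx| = |6 − 10| = 4 m
11–17 s: |Δx| = |8 − 6| = 2 m
Total path = 33 m; average speed = 33/17 = 33/17 m/s.

33/17 m/s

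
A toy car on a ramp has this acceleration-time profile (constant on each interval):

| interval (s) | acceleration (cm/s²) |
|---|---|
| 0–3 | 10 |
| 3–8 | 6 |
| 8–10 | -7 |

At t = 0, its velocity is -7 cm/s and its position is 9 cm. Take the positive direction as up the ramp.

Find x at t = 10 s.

315 cm

On each constant-a segment, Δv = aΔt and Δx = v₀Δt + ½aΔt²; chain segment to segment.
0–3 s: v starts -7 cm/s; Δx = -7·3 + ½·10·3² = 24 cm; v ends 23 cm/s.
3–8 s: v starts 23 cm/s; Δx = 23·5 + ½·6·5² = 190 cm; v ends 53 cm/s.
8–10 s: v starts 53 cm/s; Δx = 53·2 + ½·-7·2² = 92 cm; v ends 39 cm/s.
x(10) = 9 + Σ Δx = 315 cm.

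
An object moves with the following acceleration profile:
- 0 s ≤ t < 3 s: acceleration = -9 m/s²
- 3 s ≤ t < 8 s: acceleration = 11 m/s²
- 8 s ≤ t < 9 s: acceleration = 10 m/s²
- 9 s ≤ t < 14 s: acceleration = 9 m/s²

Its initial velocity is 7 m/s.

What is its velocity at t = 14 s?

90 m/s

Δv equals the area under the a-t graph; then v = v₀ + Δv.
0–3 s: -9 × 3 = -27 m/s
3–8 s: 11 × 5 = 55 m/s
8–9 s: 10 × 1 = 10 m/s
9–14 s: 9 × 5 = 45 m/s
Δv = 83 m/s, so v(14) = 7 + (83) = 90 m/s.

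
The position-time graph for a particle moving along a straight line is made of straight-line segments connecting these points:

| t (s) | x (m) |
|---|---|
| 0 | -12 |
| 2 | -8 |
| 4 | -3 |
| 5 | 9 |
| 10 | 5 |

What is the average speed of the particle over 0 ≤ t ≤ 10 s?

Average speed = (total path length)/(elapsed time); on a piecewise-linear x-t graph the path length is Σ|Δx|.
0–2 s: |Δx| = |-8 − -12| = 4 m
2–4 s: |Δx| = |-3 − -8| = 5 m
4–5 s: |Δx| = |9 − -3| = 12 m
5–10 s: |Δx| = |5 − 9| = 4 m
Total path = 25 m; average speed = 25/10 = 2.5 m/s.

2.5 m/s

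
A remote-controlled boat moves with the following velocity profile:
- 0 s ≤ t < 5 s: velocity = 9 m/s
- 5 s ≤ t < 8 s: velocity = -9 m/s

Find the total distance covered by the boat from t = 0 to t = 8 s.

Distance (not displacement) is the total path length: add the absolute areas under v-t.
0–5 s: |9| × 5 = 45 m
5–8 s: |-9| × 3 = 27 m
Total distance = 72 m

72 m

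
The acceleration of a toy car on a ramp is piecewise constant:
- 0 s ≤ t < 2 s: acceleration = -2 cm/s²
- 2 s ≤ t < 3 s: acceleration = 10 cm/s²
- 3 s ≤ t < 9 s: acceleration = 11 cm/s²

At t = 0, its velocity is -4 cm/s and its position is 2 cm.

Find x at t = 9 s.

On each constant-a segment, Δv = aΔt and Δx = v₀Δt + ½aΔt²; chain segment to segment.
0–2 s: v starts -4 cm/s; Δx = -4·2 + ½·-2·2² = -12 cm; v ends -8 cm/s.
2–3 s: v starts -8 cm/s; Δx = -8·1 + ½·10·1² = -3 cm; v ends 2 cm/s.
3–9 s: v starts 2 cm/s; Δx = 2·6 + ½·11·6² = 210 cm; v ends 68 cm/s.
x(9) = 2 + Σ Δx = 197 cm.

197 cm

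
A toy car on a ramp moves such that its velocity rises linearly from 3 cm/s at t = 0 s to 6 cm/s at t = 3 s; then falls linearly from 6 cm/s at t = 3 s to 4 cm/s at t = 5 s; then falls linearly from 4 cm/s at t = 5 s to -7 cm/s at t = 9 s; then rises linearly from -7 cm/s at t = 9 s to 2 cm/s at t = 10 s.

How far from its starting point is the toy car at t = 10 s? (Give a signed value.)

Displacement is the signed area under the v-t curve.
0–3 s: ½(3 + 6)(3) = 13.5 cm
3–5 s: ½(6 + 4)(2) = 10 cm
5–9 s: ½(4 + -7)(4) = -6 cm
9–10 s: ½(-7 + 2)(1) = -2.5 cm
Net displacement = 15 cm

15 cm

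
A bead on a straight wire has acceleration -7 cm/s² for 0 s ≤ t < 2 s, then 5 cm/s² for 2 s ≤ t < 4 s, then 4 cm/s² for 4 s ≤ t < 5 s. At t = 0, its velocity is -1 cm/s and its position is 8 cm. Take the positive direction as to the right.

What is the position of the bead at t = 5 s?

On each constant-a segment, Δv = aΔt and Δx = v₀Δt + ½aΔt²; chain segment to segment.
0–2 s: v starts -1 cm/s; Δx = -1·2 + ½·-7·2² = -16 cm; v ends -15 cm/s.
2–4 s: v starts -15 cm/s; Δx = -15·2 + ½·5·2² = -20 cm; v ends -5 cm/s.
4–5 s: v starts -5 cm/s; Δx = -5·1 + ½·4·1² = -3 cm; v ends -1 cm/s.
x(5) = 8 + Σ Δx = -31 cm.

-31 cm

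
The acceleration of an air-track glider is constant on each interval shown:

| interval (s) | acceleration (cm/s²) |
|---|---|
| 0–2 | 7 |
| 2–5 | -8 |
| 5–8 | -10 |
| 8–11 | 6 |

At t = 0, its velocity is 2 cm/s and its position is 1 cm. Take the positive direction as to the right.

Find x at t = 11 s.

On each constant-a segment, Δv = aΔt and Δx = v₀Δt + ½aΔt²; chain segment to segment.
0–2 s: v starts 2 cm/s; Δx = 2·2 + ½·7·2² = 18 cm; v ends 16 cm/s.
2–5 s: v starts 16 cm/s; Δx = 16·3 + ½·-8·3² = 12 cm; v ends -8 cm/s.
5–8 s: v starts -8 cm/s; Δx = -8·3 + ½·-10·3² = -69 cm; v ends -38 cm/s.
8–11 s: v starts -38 cm/s; Δx = -38·3 + ½·6·3² = -87 cm; v ends -20 cm/s.
x(11) = 1 + Σ Δx = -125 cm.

-125 cm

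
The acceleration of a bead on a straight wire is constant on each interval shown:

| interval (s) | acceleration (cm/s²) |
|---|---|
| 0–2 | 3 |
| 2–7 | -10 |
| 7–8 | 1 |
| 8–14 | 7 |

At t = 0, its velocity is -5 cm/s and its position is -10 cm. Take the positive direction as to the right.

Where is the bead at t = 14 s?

On each constant-a segment, Δv = aΔt and Δx = v₀Δt + ½aΔt²; chain segment to segment.
0–2 s: v starts -5 cm/s; Δx = -5·2 + ½·3·2² = -4 cm; v ends 1 cm/s.
2–7 s: v starts 1 cm/s; Δx = 1·5 + ½·-10·5² = -120 cm; v ends -49 cm/s.
7–8 s: v starts -49 cm/s; Δx = -49·1 + ½·1·1² = -48.5 cm; v ends -48 cm/s.
8–14 s: v starts -48 cm/s; Δx = -48·6 + ½·7·6² = -162 cm; v ends -6 cm/s.
x(14) = -10 + Σ Δx = -344.5 cm.

-344.5 cm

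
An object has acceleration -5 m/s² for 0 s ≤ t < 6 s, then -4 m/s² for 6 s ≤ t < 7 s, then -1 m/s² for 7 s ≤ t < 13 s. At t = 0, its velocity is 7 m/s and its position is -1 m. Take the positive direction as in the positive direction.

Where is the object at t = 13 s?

-254 m

On each constant-a segment, Δv = aΔt and Δx = v₀Δt + ½aΔt²; chain segment to segment.
0–6 s: v starts 7 m/s; Δx = 7·6 + ½·-5·6² = -48 m; v ends -23 m/s.
6–7 s: v starts -23 m/s; Δx = -23·1 + ½·-4·1² = -25 m; v ends -27 m/s.
7–13 s: v starts -27 m/s; Δx = -27·6 + ½·-1·6² = -180 m; v ends -33 m/s.
x(13) = -1 + Σ Δx = -254 m.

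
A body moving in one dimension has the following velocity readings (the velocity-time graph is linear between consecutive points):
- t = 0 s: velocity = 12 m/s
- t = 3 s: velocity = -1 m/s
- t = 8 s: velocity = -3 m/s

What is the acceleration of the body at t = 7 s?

-0.4 m/s²

Acceleration is the slope of the v-t graph on 3–8 s: (-3 − -1)/(8 − 3) = -0.4 m/s².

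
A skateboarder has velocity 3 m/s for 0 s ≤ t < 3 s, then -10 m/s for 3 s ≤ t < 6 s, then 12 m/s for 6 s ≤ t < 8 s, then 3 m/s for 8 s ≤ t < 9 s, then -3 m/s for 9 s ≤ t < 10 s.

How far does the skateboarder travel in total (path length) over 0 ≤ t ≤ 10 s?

Distance (not displacement) is the total path length: add the absolute areas under v-t.
0–3 s: |3| × 3 = 9 m
3–6 s: |-10| × 3 = 30 m
6–8 s: |12| × 2 = 24 m
8–9 s: |3| × 1 = 3 m
9–10 s: |-3| × 1 = 3 m
Total distance = 69 m

69 m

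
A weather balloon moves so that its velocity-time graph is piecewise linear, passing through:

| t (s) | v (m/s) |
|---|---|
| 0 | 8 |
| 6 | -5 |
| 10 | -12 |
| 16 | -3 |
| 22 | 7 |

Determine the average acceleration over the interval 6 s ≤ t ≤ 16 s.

Average acceleration = Δv/Δt = (-3 − -5)/(16 − 6) = 0.2 m/s².

0.2 m/s²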